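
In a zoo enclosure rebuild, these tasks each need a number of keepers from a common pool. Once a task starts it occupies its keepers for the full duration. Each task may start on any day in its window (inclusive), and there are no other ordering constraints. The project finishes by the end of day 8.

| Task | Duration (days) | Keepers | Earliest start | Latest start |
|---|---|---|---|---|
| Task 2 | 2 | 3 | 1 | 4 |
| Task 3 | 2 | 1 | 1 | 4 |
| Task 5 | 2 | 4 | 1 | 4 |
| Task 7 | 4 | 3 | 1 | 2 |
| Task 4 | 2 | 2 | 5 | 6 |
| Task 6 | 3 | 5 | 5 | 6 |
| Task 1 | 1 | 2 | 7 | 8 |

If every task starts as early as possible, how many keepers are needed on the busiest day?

Early-start schedule: Task 2@1, Task 3@1, Task 5@1, Task 7@1, Task 4@5, Task 6@5, Task 1@7.
Load per day: day 1: 11, day 2: 11, day 3: 3, day 4: 3, day 5: 7, day 6: 7, day 7: 7, day 8: 0.
Peak is 11.

11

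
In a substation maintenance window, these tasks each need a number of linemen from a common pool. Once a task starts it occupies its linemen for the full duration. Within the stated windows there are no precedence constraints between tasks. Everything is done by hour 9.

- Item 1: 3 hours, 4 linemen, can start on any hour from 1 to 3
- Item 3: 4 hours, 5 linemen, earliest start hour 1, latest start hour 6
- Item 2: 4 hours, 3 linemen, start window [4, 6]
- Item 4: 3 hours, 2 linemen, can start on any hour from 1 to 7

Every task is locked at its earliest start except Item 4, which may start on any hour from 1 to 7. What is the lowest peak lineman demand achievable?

9

Item 4@1: h1:11  h2:11  h3:11  h4:8  h5:3  h6:3  h7:3  h8:0  h9:0 → peak 11
Item 4@2: h1:9  h2:11  h3:11  h4:10  h5:3  h6:3  h7:3  h8:0  h9:0 → peak 11
Item 4@3: h1:9  h2:9  h3:11  h4:10  h5:5  h6:3  h7:3  h8:0  h9:0 → peak 11
Item 4@4: h1:9  h2:9  h3:9  h4:10  h5:5  h6:5  h7:3  h8:0  h9:0 → peak 10
Item 4@5: h1:9  h2:9  h3:9  h4:8  h5:5  h6:5  h7:5  h8:0  h9:0 → peak 9
Item 4@6: h1:9  h2:9  h3:9  h4:8  h5:3  h6:5  h7:5  h8:2  h9:0 → peak 9
Item 4@7: h1:9  h2:9  h3:9  h4:8  h5:3  h6:3  h7:5  h8:2  h9:2 → peak 9
Best is Item 4@5, peak 9.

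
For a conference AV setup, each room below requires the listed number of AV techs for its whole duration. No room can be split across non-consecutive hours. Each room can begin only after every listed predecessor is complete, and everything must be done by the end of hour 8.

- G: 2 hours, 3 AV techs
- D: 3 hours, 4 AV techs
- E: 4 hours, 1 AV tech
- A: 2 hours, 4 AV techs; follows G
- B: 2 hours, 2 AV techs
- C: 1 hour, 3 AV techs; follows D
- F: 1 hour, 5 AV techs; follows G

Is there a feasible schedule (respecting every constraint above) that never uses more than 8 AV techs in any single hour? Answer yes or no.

Schedule G@4, D@1, E@1, A@6, B@6, C@5, F@8: h1:5  h2:5  h3:5  h4:4  h5:6  h6:6  h7:6  h8:5 — peak 6 ≤ 8.

yes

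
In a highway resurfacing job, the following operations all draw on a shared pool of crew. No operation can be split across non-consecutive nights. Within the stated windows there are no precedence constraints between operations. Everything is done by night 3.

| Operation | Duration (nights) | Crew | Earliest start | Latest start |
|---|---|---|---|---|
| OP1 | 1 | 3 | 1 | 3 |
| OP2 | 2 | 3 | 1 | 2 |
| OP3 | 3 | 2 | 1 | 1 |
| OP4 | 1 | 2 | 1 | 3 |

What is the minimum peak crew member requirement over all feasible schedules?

Early-start (OP1@1, OP2@1, OP3@1, OP4@1) gives peak 10: n1:10  n2:5  n3:2.
Shift OP2→2.
Schedule OP1@1, OP2@2, OP3@1, OP4@1: n1:7  n2:5  n3:5 — peak 7.
No arrangement of the 18 feasible schedules does better.

7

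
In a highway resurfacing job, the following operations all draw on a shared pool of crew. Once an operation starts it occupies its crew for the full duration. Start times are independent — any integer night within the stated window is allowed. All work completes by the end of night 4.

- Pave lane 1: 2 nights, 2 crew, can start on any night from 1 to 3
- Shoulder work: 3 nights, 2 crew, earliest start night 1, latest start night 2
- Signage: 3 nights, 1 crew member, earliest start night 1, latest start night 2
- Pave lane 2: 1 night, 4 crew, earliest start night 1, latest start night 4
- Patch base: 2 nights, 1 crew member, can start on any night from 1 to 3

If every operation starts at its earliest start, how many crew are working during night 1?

10

At early start, night 1 has: Pave lane 1, Shoulder work, Signage, Pave lane 2, Patch base.
Demand: 2 + 2 + 1 + 4 + 1 = 10.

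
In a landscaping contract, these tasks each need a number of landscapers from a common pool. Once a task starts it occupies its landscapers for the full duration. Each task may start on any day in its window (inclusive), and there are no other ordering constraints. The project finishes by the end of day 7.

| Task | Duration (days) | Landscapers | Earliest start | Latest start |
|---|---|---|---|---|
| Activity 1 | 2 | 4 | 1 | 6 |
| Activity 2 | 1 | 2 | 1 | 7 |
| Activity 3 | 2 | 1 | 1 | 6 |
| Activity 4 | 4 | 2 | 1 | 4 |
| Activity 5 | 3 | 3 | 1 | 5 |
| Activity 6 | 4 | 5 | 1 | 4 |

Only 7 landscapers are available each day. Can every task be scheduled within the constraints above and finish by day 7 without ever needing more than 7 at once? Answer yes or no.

no

The minimum achievable peak is 8; 7 < 8, so no feasible schedule stays within the cap.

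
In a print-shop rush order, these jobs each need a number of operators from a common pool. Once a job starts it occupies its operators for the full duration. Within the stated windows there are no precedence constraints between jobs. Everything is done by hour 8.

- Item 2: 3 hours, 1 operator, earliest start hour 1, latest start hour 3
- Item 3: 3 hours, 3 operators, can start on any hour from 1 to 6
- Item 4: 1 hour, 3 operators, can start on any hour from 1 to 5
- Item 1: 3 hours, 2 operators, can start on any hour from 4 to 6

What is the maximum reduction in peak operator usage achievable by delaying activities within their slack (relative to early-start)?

3

Early-start peak: h1:7  h2:4  h3:4  h4:2  h5:2  h6:2  h7:0  h8:0 ⇒ 7.
Leveled (Item 2@1, Item 3@1, Item 4@4, Item 1@5): h1:4  h2:4  h3:4  h4:3  h5:2  h6:2  h7:2  h8:0 ⇒ 4.
Reduction 7 − 4 = 3.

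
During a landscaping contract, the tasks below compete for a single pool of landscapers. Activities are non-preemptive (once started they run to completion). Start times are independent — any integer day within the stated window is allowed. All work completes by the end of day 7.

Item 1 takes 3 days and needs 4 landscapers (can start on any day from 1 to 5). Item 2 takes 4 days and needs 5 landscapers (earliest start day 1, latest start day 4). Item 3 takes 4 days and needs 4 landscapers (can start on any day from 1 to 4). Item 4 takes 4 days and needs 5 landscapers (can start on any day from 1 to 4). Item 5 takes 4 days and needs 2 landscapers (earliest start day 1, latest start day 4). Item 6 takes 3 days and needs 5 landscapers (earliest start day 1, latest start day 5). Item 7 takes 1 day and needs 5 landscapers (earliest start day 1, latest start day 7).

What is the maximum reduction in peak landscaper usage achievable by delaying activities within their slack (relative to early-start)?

14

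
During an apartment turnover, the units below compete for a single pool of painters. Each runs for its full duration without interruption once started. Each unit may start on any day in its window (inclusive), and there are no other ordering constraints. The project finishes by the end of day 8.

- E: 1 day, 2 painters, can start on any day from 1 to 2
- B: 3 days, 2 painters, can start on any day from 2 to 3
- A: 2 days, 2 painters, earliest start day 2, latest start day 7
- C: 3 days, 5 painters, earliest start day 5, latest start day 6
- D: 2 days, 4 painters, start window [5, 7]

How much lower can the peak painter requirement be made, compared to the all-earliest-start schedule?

0

Early-start peak: d1:2  d2:4  d3:4  d4:2  d5:9  d6:9  d7:5  d8:0 ⇒ 9.
Leveled (E@1, B@2, A@2, C@5, D@5): d1:2  d2:4  d3:4  d4:2  d5:9  d6:9  d7:5  d8:0 ⇒ 9.
Reduction 9 − 9 = 0.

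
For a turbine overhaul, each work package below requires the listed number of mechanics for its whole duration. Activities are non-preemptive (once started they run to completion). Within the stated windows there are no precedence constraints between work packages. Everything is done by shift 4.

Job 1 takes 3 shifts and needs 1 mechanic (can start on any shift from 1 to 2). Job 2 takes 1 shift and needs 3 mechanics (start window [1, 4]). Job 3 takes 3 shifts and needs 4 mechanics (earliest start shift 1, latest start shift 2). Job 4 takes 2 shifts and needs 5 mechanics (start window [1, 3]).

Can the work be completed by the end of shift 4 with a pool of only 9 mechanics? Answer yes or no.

no

The minimum achievable peak is 10; 9 < 10, so no feasible schedule stays within the cap.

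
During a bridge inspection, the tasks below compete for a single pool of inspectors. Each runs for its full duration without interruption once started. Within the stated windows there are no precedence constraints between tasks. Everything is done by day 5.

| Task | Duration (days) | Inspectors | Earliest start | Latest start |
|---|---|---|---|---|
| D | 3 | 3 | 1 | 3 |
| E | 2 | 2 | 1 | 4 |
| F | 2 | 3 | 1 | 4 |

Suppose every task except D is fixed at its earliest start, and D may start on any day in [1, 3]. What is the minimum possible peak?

D@1: d1:8  d2:8  d3:3  d4:0  d5:0 → peak 8
D@2: d1:5  d2:8  d3:3  d4:3  d5:0 → peak 8
D@3: d1:5  d2:5  d3:3  d4:3  d5:3 → peak 5
Best is D@3, peak 5.

5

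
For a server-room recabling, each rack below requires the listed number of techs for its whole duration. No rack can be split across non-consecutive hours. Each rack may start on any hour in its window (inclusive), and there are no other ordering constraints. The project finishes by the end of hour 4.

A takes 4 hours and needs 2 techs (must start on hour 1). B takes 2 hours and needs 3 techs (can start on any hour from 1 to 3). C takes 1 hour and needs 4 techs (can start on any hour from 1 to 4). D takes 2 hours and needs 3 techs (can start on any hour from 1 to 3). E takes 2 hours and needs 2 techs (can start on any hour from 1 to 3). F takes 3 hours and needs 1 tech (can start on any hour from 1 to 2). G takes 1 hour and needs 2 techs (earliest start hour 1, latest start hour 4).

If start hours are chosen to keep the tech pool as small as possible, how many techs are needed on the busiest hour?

Early-start (A@1, B@1, C@1, D@1, E@1, F@1, G@1) gives peak 17: h1:17  h2:11  h3:3  h4:2.
Shift D→2, E→3, F→2, G→4.
Schedule A@1, B@1, C@1, D@2, E@3, F@2, G@4: h1:9  h2:9  h3:8  h4:7 — peak 9.
Total tech-hours = 33 over 4 hours ⇒ peak ≥ ⌈33/4⌉ = 9, so 9 is optimal.

9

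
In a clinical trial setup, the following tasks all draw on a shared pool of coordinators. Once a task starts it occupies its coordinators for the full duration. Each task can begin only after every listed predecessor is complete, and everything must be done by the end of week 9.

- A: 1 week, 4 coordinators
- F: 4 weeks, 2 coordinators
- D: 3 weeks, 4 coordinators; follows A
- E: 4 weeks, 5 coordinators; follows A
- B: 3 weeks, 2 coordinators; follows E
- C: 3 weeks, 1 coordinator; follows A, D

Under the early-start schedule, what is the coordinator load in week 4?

At early start, week 4 has: F, D, E.
Demand: 2 + 4 + 5 = 11.

11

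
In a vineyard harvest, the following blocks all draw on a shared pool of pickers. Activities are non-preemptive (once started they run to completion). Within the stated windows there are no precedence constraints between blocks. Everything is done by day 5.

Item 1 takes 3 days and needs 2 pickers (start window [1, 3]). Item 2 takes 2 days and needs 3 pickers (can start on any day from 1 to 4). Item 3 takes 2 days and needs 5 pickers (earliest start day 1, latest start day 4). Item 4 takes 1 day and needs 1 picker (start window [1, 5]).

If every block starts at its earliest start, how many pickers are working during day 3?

At early start, day 3 has: Item 1.
Demand: 2 = 2.

2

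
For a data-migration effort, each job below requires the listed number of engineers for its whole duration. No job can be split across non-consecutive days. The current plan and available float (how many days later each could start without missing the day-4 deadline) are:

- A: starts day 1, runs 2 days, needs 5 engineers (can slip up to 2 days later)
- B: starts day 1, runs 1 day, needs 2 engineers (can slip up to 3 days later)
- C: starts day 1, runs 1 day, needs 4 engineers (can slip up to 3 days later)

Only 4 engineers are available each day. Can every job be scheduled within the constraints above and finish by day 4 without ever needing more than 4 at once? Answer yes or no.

no

The minimum achievable peak is 5; 4 < 5, so no feasible schedule stays within the cap.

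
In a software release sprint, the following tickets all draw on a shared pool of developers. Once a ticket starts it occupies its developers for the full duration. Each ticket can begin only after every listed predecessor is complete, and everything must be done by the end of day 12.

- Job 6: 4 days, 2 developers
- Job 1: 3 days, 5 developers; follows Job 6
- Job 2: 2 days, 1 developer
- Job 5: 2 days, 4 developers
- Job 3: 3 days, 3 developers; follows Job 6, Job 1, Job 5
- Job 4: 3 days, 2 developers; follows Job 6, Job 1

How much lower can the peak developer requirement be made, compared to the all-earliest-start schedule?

Early-start peak: d1:7  d2:7  d3:2  d4:2  d5:5  d6:5  d7:5  d8:5  d9:5  d10:5  d11:0  d12:0 ⇒ 7.
Leveled (Job 6@1, Job 1@5, Job 2@1, Job 5@8, Job 3@10, Job 4@10): d1:3  d2:3  d3:2  d4:2  d5:5  d6:5  d7:5  d8:4  d9:4  d10:5  d11:5  d12:5 ⇒ 5.
Reduction 7 − 5 = 2.

2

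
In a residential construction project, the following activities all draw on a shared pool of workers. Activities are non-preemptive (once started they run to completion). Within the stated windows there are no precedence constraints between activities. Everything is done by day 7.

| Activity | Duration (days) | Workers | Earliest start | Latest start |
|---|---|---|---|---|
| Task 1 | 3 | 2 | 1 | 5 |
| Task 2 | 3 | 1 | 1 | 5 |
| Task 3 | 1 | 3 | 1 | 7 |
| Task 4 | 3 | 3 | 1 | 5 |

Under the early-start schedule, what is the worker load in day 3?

At early start, day 3 has: Task 1, Task 2, Task 4.
Demand: 2 + 1 + 3 = 6.

6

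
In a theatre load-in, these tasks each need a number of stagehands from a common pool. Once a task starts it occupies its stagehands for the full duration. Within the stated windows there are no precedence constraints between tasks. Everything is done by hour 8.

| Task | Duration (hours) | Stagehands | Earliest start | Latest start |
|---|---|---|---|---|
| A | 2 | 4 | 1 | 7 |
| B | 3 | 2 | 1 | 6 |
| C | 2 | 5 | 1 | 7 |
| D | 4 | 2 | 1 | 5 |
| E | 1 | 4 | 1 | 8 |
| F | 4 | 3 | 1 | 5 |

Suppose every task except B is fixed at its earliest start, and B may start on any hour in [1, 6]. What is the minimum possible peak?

B@1: h1:20  h2:16  h3:7  h4:5  h5:0  h6:0  h7:0  h8:0 → peak 20
B@2: h1:18  h2:16  h3:7  h4:7  h5:0  h6:0  h7:0  h8:0 → peak 18
B@3: h1:18  h2:14  h3:7  h4:7  h5:2  h6:0  h7:0  h8:0 → peak 18
B@4: h1:18  h2:14  h3:5  h4:7  h5:2  h6:2  h7:0  h8:0 → peak 18
B@5: h1:18  h2:14  h3:5  h4:5  h5:2  h6:2  h7:2  h8:0 → peak 18
B@6: h1:18  h2:14  h3:5  h4:5  h5:0  h6:2  h7:2  h8:2 → peak 18
Best is B@2, peak 18.

18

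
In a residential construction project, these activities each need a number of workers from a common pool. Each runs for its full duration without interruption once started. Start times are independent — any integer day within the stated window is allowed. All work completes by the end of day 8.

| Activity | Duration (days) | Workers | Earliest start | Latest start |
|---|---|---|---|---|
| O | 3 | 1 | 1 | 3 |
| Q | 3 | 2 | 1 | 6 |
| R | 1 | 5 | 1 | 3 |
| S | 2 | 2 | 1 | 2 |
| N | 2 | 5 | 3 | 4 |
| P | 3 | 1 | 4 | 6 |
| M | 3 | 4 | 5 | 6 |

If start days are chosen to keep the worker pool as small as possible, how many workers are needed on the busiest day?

7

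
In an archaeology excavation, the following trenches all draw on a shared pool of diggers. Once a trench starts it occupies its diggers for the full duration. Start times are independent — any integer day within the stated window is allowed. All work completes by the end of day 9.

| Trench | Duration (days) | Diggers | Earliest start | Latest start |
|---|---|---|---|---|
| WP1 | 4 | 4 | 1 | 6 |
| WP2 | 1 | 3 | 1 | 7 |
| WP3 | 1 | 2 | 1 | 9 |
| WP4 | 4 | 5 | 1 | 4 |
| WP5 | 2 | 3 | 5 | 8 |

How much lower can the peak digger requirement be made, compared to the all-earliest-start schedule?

7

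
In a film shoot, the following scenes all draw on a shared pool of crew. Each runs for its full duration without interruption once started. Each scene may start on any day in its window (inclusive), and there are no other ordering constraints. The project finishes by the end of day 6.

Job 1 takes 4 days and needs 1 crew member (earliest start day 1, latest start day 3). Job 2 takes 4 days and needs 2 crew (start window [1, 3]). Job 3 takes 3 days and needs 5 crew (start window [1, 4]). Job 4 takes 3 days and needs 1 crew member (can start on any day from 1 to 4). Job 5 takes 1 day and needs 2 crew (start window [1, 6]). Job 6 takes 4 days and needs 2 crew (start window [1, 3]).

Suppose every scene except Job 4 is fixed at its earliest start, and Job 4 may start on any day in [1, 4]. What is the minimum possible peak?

Job 4@1: d1:13  d2:11  d3:11  d4:5  d5:0  d6:0 → peak 13
Job 4@2: d1:12  d2:11  d3:11  d4:6  d5:0  d6:0 → peak 12
Job 4@3: d1:12  d2:10  d3:11  d4:6  d5:1  d6:0 → peak 12
Job 4@4: d1:12  d2:10  d3:10  d4:6  d5:1  d6:1 → peak 12
Best is Job 4@2, peak 12.

12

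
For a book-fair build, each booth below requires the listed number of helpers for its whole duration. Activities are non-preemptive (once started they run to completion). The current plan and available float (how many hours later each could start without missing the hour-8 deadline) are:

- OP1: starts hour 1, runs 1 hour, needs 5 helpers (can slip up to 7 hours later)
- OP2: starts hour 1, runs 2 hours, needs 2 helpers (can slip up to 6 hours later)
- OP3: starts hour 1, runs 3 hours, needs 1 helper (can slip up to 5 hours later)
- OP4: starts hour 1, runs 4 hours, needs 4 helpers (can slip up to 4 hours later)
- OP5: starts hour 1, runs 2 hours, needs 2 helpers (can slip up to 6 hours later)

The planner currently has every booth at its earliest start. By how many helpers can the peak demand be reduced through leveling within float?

9

Early-start peak: h1:14  h2:9  h3:5  h4:4  h5:0  h6:0  h7:0  h8:0 ⇒ 14.
Leveled (OP1@1, OP2@2, OP3@2, OP4@4, OP5@2): h1:5  h2:5  h3:5  h4:5  h5:4  h6:4  h7:4  h8:0 ⇒ 5.
Reduction 14 − 5 = 9.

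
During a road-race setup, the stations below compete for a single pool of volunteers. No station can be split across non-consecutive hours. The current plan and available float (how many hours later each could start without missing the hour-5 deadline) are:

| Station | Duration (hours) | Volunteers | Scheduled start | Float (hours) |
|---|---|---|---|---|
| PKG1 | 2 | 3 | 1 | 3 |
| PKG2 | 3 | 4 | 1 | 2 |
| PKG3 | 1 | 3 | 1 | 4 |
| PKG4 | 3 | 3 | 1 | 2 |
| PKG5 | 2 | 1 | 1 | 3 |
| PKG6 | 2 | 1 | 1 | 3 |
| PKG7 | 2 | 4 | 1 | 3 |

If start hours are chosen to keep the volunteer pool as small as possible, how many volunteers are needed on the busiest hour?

Early-start (PKG1@1, PKG2@1, PKG3@1, PKG4@1, PKG5@1, PKG6@1, PKG7@1) gives peak 19: h1:19  h2:16  h3:7  h4:0  h5:0.
Shift PKG2→3, PKG5→2, PKG6→2, PKG7→4.
Schedule PKG1@1, PKG2@3, PKG3@1, PKG4@1, PKG5@2, PKG6@2, PKG7@4: h1:9  h2:8  h3:9  h4:8  h5:8 — peak 9.
Total volunteer-hours = 42 over 5 hours ⇒ peak ≥ ⌈42/5⌉ = 9, so 9 is optimal.

9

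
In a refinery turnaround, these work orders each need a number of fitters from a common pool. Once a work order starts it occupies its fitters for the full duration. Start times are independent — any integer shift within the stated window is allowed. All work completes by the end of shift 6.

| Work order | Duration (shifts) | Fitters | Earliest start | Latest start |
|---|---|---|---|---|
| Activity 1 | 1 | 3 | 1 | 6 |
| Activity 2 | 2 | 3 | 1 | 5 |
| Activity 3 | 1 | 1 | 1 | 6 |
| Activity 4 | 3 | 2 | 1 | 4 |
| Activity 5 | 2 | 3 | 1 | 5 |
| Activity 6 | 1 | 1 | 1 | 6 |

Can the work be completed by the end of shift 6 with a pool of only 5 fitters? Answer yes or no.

yes

Schedule Activity 1@1, Activity 2@2, Activity 3@1, Activity 4@2, Activity 5@4, Activity 6@1: s1:5  s2:5  s3:5  s4:5  s5:3  s6:0 — peak 5 ≤ 5.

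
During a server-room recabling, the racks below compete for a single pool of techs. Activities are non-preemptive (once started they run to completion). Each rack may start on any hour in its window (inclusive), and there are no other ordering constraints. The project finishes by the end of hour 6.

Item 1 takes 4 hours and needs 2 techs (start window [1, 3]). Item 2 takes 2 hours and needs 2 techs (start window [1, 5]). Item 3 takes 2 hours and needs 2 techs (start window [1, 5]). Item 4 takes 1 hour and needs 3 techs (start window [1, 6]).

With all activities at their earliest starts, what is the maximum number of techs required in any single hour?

9

Early-start schedule: Item 1@1, Item 2@1, Item 3@1, Item 4@1.
Load per hour: hour 1: 9, hour 2: 6, hour 3: 2, hour 4: 2, hour 5: 0, hour 6: 0.
Peak is 9.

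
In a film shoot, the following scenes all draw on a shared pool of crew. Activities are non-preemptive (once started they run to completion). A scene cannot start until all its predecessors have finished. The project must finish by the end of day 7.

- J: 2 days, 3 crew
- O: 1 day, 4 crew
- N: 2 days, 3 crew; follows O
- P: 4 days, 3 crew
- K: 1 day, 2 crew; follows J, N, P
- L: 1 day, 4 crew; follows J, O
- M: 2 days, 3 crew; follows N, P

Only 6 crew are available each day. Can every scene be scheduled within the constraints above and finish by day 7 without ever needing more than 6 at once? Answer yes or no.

The minimum achievable peak is 7; 6 < 7, so no feasible schedule stays within the cap.

no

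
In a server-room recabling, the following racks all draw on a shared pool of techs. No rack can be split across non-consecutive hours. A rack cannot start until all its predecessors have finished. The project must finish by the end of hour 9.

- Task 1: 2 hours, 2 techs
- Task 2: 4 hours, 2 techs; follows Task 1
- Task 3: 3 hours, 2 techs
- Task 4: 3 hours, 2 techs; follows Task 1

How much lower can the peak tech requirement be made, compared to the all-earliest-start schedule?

2

Early-start peak: h1:4  h2:4  h3:6  h4:4  h5:4  h6:2  h7:0  h8:0  h9:0 ⇒ 6.
Leveled (Task 1@1, Task 2@3, Task 3@1, Task 4@4): h1:4  h2:4  h3:4  h4:4  h5:4  h6:4  h7:0  h8:0  h9:0 ⇒ 4.
Reduction 6 − 4 = 2.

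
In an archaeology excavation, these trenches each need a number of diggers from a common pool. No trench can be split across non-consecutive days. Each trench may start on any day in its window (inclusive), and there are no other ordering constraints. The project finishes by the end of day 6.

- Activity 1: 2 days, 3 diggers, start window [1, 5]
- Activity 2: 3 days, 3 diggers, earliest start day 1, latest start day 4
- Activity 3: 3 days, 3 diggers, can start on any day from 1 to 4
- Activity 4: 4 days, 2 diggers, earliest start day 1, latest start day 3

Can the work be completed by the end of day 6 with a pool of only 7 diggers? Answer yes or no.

Schedule Activity 1@1, Activity 2@1, Activity 3@4, Activity 4@3: d1:6  d2:6  d3:5  d4:5  d5:5  d6:5 — peak 6 ≤ 7.

yes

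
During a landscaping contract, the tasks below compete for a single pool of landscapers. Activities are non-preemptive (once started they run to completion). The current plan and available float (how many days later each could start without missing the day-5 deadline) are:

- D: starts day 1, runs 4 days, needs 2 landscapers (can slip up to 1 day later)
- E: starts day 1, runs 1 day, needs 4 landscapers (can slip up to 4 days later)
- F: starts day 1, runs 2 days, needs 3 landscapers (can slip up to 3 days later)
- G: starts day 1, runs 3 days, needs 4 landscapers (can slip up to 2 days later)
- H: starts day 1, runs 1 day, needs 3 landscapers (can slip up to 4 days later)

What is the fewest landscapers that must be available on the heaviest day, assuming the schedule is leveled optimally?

Early-start (D@1, E@1, F@1, G@1, H@1) gives peak 16: d1:16  d2:9  d3:6  d4:2  d5:0.
Shift E→5, G→3.
Schedule D@1, E@5, F@1, G@3, H@1: d1:8  d2:5  d3:6  d4:6  d5:8 — peak 8.

8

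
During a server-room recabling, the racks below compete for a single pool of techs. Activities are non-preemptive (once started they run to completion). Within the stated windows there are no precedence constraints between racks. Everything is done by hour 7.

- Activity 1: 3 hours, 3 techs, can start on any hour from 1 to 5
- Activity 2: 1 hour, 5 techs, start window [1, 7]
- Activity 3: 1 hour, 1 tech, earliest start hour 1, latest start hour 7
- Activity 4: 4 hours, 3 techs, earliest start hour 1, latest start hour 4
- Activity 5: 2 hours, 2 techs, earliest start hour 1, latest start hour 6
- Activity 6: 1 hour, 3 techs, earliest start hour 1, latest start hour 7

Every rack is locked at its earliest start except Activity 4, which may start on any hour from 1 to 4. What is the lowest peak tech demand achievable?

Activity 4@1: h1:17  h2:8  h3:6  h4:3  h5:0  h6:0  h7:0 → peak 17
Activity 4@2: h1:14  h2:8  h3:6  h4:3  h5:3  h6:0  h7:0 → peak 14
Activity 4@3: h1:14  h2:5  h3:6  h4:3  h5:3  h6:3  h7:0 → peak 14
Activity 4@4: h1:14  h2:5  h3:3  h4:3  h5:3  h6:3  h7:3 → peak 14
Best is Activity 4@2, peak 14.

14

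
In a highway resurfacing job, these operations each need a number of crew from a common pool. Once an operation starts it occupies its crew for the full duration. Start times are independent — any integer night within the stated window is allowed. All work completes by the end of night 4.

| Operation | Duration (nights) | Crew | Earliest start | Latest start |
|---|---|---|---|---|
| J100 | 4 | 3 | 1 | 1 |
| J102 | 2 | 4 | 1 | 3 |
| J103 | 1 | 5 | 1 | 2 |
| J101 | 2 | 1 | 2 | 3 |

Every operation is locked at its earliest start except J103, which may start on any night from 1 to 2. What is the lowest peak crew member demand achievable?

J103@1: n1:12  n2:8  n3:4  n4:3 → peak 12
J103@2: n1:7  n2:13  n3:4  n4:3 → peak 13
Best is J103@1, peak 12.

12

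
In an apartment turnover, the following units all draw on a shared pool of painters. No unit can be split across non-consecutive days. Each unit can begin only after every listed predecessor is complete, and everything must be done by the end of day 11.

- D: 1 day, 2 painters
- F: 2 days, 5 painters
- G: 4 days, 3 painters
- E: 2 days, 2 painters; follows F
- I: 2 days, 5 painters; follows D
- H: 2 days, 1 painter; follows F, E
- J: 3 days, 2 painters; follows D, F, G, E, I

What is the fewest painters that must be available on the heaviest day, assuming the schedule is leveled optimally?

Early-start (D@1, F@1, G@1, E@3, I@2, H@5, J@5) gives peak 13: d1:10  d2:13  d3:10  d4:5  d5:3  d6:3  d7:2  d8:0  d9:0  d10:0  d11:0.
Shift D→3, G→3, E→4, I→7, H→9, J→9.
Schedule D@3, F@1, G@3, E@4, I@7, H@9, J@9: d1:5  d2:5  d3:5  d4:5  d5:5  d6:3  d7:5  d8:5  d9:3  d10:3  d11:2 — peak 5.
Total painter-days = 46 over 11 days ⇒ peak ≥ ⌈46/11⌉ = 5, so 5 is optimal.

5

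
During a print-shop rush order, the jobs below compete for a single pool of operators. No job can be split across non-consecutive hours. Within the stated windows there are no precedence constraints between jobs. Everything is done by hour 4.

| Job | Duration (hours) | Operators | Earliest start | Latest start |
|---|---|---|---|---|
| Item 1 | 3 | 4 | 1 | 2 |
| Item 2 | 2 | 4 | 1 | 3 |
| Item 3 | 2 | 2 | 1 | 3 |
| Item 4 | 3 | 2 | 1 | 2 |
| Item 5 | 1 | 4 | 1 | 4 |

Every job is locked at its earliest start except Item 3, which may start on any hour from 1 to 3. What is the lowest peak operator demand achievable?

14

Item 3@1: h1:16  h2:12  h3:6  h4:0 → peak 16
Item 3@2: h1:14  h2:12  h3:8  h4:0 → peak 14
Item 3@3: h1:14  h2:10  h3:8  h4:2 → peak 14
Best is Item 3@2, peak 14.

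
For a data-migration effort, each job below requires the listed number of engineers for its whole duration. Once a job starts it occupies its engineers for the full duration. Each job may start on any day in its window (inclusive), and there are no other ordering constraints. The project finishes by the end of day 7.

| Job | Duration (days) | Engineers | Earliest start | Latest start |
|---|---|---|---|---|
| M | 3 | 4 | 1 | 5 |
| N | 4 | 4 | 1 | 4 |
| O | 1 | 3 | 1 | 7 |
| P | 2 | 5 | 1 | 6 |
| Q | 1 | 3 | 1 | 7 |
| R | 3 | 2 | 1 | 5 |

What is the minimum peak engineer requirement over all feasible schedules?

Early-start (M@1, N@1, O@1, P@1, Q@1, R@1) gives peak 21: d1:21  d2:15  d3:10  d4:4  d5:0  d6:0  d7:0.
Shift O→4, P→5, Q→7, R→5.
Schedule M@1, N@1, O@4, P@5, Q@7, R@5: d1:8  d2:8  d3:8  d4:7  d5:7  d6:7  d7:5 — peak 8.
Total engineer-days = 50 over 7 days ⇒ peak ≥ ⌈50/7⌉ = 8, so 8 is optimal.

8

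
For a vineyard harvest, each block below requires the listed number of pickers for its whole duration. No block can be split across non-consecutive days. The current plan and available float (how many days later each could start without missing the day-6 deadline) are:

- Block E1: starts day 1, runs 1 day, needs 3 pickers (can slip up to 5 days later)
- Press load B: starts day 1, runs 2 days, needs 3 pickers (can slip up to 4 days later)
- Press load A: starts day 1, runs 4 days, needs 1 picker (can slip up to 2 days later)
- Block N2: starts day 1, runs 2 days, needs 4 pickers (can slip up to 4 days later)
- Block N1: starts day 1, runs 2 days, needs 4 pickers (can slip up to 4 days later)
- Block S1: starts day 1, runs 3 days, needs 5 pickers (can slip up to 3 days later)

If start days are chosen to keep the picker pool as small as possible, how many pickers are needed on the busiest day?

9

Early-start (Block E1@1, Press load B@1, Press load A@1, Block N2@1, Block N1@1, Block S1@1) gives peak 20: d1:20  d2:17  d3:6  d4:1  d5:0  d6:0.
Shift Block N2→2, Block N1→5, Block S1→4.
Schedule Block E1@1, Press load B@1, Press load A@1, Block N2@2, Block N1@5, Block S1@4: d1:7  d2:8  d3:5  d4:6  d5:9  d6:9 — peak 9.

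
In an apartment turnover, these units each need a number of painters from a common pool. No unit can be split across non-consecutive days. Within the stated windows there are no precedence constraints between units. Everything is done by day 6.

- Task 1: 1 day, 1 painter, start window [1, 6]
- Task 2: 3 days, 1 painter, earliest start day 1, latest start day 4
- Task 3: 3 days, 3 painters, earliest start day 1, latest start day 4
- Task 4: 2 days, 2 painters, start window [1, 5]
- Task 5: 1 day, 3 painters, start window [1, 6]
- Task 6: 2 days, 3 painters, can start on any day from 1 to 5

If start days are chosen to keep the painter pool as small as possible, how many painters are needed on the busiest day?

Early-start (Task 1@1, Task 2@1, Task 3@1, Task 4@1, Task 5@1, Task 6@1) gives peak 13: d1:13  d2:9  d3:4  d4:0  d5:0  d6:0.
Shift Task 4→4, Task 5→4, Task 6→5.
Schedule Task 1@1, Task 2@1, Task 3@1, Task 4@4, Task 5@4, Task 6@5: d1:5  d2:4  d3:4  d4:5  d5:5  d6:3 — peak 5.
Total painter-days = 26 over 6 days ⇒ peak ≥ ⌈26/6⌉ = 5, so 5 is optimal.

5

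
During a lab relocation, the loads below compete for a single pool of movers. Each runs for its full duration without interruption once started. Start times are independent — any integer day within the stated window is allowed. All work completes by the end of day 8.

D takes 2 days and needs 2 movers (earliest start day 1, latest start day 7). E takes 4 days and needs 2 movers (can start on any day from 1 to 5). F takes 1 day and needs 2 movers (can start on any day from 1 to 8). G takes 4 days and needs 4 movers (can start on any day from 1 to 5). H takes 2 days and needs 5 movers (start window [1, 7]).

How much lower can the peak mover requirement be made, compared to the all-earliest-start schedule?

Early-start peak: d1:15  d2:13  d3:6  d4:6  d5:0  d6:0  d7:0  d8:0 ⇒ 15.
Leveled (D@1, E@1, F@1, G@3, H@7): d1:6  d2:4  d3:6  d4:6  d5:4  d6:4  d7:5  d8:5 ⇒ 6.
Reduction 15 − 6 = 9.

9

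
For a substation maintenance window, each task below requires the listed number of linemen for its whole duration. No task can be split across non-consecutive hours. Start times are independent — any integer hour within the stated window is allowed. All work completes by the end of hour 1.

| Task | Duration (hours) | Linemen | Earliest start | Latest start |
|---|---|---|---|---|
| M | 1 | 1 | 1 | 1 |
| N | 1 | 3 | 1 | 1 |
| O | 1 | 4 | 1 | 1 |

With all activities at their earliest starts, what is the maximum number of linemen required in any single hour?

Early-start schedule: M@1, N@1, O@1.
Load per hour: hour 1: 8.
Peak is 8.

8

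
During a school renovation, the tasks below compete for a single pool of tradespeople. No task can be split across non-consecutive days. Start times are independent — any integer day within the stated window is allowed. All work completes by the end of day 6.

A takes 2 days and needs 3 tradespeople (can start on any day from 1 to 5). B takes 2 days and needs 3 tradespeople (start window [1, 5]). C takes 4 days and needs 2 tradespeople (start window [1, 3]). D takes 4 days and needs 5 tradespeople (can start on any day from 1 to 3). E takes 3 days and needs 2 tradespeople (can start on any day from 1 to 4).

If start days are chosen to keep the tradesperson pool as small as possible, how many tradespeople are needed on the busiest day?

9

Early-start (A@1, B@1, C@1, D@1, E@1) gives peak 15: d1:15  d2:15  d3:9  d4:7  d5:0  d6:0.
Shift D→3, E→3.
Schedule A@1, B@1, C@1, D@3, E@3: d1:8  d2:8  d3:9  d4:9  d5:7  d6:5 — peak 9.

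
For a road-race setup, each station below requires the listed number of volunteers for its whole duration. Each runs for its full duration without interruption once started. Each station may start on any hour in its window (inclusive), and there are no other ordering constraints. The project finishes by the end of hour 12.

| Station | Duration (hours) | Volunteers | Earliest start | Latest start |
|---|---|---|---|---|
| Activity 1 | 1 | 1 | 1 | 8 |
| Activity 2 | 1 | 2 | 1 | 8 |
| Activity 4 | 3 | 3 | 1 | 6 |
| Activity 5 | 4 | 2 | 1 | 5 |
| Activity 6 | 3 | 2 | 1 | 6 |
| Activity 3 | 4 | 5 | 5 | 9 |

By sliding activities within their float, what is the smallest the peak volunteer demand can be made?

5

Early-start (Activity 1@1, Activity 2@1, Activity 4@1, Activity 5@1, Activity 6@1, Activity 3@5) gives peak 10: h1:10  h2:7  h3:7  h4:2  h5:5  h6:5  h7:5  h8:5  h9:0  h10:0  h11:0  h12:0.
Shift Activity 4→2, Activity 6→5, Activity 3→8.
Schedule Activity 1@1, Activity 2@1, Activity 4@2, Activity 5@1, Activity 6@5, Activity 3@8: h1:5  h2:5  h3:5  h4:5  h5:2  h6:2  h7:2  h8:5  h9:5  h10:5  h11:5  h12:0 — peak 5.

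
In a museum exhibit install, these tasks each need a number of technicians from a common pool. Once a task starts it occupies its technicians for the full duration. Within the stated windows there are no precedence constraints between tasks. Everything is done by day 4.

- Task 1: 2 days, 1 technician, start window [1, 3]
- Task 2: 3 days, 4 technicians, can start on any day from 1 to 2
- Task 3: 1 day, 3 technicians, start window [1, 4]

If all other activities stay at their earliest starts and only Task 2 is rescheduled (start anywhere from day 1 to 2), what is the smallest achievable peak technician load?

5

Task 2@1: d1:8  d2:5  d3:4  d4:0 → peak 8
Task 2@2: d1:4  d2:5  d3:4  d4:4 → peak 5
Best is Task 2@2, peak 5.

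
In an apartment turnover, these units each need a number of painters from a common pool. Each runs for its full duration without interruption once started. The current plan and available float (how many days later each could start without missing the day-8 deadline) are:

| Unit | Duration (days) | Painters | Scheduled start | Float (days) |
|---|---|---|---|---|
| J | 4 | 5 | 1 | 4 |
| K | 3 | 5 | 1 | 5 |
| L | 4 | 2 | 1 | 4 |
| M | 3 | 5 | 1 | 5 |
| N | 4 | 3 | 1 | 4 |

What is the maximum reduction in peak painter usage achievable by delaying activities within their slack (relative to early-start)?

Early-start peak: d1:20  d2:20  d3:20  d4:10  d5:0  d6:0  d7:0  d8:0 ⇒ 20.
Leveled (J@1, K@1, L@4, M@5, N@4): d1:10  d2:10  d3:10  d4:10  d5:10  d6:10  d7:10  d8:0 ⇒ 10.
Reduction 20 − 10 = 10.

10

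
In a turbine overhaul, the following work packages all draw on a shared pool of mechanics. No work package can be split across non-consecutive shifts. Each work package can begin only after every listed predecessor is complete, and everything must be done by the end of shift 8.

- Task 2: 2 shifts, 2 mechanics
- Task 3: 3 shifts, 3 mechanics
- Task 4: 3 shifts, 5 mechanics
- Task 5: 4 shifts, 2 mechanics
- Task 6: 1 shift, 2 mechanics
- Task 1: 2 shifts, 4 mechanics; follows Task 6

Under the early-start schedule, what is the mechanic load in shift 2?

16

At early start, shift 2 has: Task 2, Task 3, Task 4, Task 5, Task 1.
Demand: 2 + 3 + 5 + 2 + 4 = 16.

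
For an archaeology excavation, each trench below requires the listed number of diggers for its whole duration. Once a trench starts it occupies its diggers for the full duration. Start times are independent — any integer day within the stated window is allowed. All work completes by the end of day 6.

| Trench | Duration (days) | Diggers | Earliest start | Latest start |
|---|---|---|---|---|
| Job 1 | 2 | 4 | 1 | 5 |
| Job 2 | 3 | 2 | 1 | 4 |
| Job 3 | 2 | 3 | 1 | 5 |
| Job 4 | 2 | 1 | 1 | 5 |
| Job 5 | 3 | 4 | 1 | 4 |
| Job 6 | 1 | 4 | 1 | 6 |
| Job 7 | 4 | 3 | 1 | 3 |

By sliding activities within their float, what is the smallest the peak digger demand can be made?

9

Early-start (Job 1@1, Job 2@1, Job 3@1, Job 4@1, Job 5@1, Job 6@1, Job 7@1) gives peak 21: d1:21  d2:17  d3:9  d4:3  d5:0  d6:0.
Shift Job 4→4, Job 5→3, Job 6→6, Job 7→3.
Schedule Job 1@1, Job 2@1, Job 3@1, Job 4@4, Job 5@3, Job 6@6, Job 7@3: d1:9  d2:9  d3:9  d4:8  d5:8  d6:7 — peak 9.
Total digger-days = 50 over 6 days ⇒ peak ≥ ⌈50/6⌉ = 9, so 9 is optimal.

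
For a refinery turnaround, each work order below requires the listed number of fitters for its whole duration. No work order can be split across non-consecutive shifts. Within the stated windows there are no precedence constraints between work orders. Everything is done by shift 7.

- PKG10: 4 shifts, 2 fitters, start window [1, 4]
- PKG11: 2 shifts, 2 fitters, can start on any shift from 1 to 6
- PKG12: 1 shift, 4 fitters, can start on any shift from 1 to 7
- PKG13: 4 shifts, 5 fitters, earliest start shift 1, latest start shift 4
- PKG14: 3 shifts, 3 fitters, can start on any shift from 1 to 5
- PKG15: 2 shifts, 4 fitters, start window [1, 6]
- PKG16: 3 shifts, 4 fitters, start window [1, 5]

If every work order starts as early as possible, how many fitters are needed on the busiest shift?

Early-start schedule: PKG10@1, PKG11@1, PKG12@1, PKG13@1, PKG14@1, PKG15@1, PKG16@1.
Load per shift: shift 1: 24, shift 2: 20, shift 3: 14, shift 4: 7, shift 5: 0, shift 6: 0, shift 7: 0.
Peak is 24.

24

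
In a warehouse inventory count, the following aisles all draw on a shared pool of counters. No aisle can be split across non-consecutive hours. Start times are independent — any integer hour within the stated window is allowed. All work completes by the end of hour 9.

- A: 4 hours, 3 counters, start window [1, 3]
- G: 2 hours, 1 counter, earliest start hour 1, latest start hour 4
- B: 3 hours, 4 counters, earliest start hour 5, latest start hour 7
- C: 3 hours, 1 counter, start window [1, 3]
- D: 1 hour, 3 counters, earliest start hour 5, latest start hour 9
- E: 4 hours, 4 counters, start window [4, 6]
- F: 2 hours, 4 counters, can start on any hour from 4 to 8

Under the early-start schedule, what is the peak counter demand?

15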